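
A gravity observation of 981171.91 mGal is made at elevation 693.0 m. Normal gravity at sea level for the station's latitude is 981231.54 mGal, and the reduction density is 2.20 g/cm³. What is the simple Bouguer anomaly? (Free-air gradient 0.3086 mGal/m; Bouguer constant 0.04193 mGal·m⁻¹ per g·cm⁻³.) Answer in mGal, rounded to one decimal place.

90.3

Free-air correction = 0.3086 × 693.0 = 213.86 mGal
Free-air anomaly = 981171.91 − 981231.54 + (213.86) = 154.23 mGal
Bouguer slab correction = 0.04193 × 2.20 × 693.0 = 63.93 mGal
Simple Bouguer anomaly = 154.23 − (63.93) = 90.30 mGal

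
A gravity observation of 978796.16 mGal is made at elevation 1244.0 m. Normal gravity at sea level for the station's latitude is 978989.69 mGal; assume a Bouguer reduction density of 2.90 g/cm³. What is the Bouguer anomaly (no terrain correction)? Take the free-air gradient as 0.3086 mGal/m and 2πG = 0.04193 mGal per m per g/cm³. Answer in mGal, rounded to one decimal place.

39.1

Free-air correction = 0.3086 × 1244.0 = 383.90 mGal
Free-air anomaly = 978796.16 − 978989.69 + (383.90) = 190.37 mGal
Bouguer slab correction = 0.04193 × 2.90 × 1244.0 = 151.27 mGal
Simple Bouguer anomaly = 190.37 − (151.27) = 39.10 mGal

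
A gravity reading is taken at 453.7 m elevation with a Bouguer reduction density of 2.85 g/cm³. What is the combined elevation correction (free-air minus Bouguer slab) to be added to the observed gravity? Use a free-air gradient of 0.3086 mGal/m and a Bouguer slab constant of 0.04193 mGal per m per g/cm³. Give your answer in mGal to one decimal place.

85.8

Combined gradient = 0.3086 − 0.04193 × 2.85 = 0.1890995 mGal/m
Combined elevation correction = 0.1890995 × 453.7 = 85.8 mGal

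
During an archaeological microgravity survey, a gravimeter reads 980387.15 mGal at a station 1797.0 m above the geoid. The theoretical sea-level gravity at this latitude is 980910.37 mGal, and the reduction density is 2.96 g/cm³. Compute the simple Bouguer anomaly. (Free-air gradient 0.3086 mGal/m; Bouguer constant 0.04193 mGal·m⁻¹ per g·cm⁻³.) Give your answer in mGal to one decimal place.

Free-air correction = 0.3086 × 1797.0 = 554.55 mGal
Free-air anomaly = 980387.15 − 980910.37 + (554.55) = 31.33 mGal
Bouguer slab correction = 0.04193 × 2.96 × 1797.0 = 223.03 mGal
Simple Bouguer anomaly = 31.33 − (223.03) = -191.70 mGal

-191.7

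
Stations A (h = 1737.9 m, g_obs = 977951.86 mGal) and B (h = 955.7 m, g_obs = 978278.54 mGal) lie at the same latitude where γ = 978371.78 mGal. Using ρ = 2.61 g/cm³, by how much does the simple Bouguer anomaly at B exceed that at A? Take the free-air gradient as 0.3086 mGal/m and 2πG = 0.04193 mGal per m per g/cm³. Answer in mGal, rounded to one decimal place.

Δg_SB(A) = 977951.86 − 978371.78 + 0.3086×1737.9 − 0.04193×2.61×1737.9 = -73.80 mGal
Δg_SB(B) = 978278.54 − 978371.78 + 0.3086×955.7 − 0.04193×2.61×955.7 = 97.10 mGal
Difference = 97.10 − (-73.80) = 170.90 mGal

170.9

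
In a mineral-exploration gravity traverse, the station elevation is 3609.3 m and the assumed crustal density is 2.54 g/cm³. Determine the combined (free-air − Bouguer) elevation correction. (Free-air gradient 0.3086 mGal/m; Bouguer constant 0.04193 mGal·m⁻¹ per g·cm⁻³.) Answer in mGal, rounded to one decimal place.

729.4

Combined gradient = 0.3086 − 0.04193 × 2.54 = 0.2020978 mGal/m
Combined elevation correction = 0.2020978 × 3609.3 = 729.4 mGal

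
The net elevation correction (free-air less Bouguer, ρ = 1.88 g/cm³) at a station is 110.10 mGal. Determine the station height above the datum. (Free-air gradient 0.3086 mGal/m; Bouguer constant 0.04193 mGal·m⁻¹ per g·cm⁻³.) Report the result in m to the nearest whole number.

Combined gradient = 0.3086 − 0.04193 × 1.88 = 0.2297716 mGal/m
h = 110.10 / 0.2297716 = 479.17 m

479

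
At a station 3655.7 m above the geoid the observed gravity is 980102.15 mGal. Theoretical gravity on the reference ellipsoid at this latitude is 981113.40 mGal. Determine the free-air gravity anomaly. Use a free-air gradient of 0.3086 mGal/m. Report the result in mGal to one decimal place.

116.9

Free-air correction = 0.3086 × 3655.7 = 1128.15 mGal
Free-air anomaly = 980102.15 − 981113.40 + (1128.15) = 116.90 mGal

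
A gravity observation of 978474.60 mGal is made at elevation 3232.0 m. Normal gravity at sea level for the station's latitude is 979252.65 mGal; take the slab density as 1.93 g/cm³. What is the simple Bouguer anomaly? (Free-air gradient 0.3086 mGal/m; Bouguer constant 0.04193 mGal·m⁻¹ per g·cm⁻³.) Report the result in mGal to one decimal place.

Free-air correction = 0.3086 × 3232.0 = 997.40 mGal
Free-air anomaly = 978474.60 − 979252.65 + (997.40) = 219.35 mGal
Bouguer slab correction = 0.04193 × 1.93 × 3232.0 = 261.55 mGal
Simple Bouguer anomaly = 219.35 − (261.55) = -42.20 mGal

-42.2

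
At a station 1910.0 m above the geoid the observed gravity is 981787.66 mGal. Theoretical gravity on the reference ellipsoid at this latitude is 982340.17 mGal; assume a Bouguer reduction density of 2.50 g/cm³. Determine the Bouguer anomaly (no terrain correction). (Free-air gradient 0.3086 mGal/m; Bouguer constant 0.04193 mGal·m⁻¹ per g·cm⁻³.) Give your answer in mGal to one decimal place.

-163.3

Free-air correction = 0.3086 × 1910.0 = 589.43 mGal
Free-air anomaly = 981787.66 − 982340.17 + (589.43) = 36.92 mGal
Bouguer slab correction = 0.04193 × 2.50 × 1910.0 = 200.22 mGal
Simple Bouguer anomaly = 36.92 − (200.22) = -163.30 mGal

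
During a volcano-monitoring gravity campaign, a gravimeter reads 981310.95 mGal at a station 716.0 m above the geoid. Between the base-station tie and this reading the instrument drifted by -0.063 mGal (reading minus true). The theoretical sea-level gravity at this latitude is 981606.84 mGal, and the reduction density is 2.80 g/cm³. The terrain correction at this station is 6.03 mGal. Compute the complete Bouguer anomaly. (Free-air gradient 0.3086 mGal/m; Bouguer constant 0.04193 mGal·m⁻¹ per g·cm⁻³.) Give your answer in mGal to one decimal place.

-152.9

Drift-corrected reading = 981310.95 − (-0.063) = 981311.013 mGal
Free-air correction = 0.3086 × 716.0 = 220.96 mGal
Free-air anomaly = 981311.013 − 981606.84 + (220.96) = -74.867 mGal
Bouguer slab correction = 0.04193 × 2.80 × 716.0 = 84.06 mGal
Simple Bouguer anomaly = -74.867 − (84.06) = -158.927 mGal
Complete Bouguer anomaly = -158.927 + 6.03 = -152.897 mGal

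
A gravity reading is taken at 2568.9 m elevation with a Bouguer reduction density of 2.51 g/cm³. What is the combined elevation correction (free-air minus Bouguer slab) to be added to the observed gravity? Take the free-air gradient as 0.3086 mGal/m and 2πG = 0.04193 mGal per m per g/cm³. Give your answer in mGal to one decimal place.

Combined gradient = 0.3086 − 0.04193 × 2.51 = 0.2033557 mGal/m
Combined elevation correction = 0.2033557 × 2568.9 = 522.4 mGal

522.4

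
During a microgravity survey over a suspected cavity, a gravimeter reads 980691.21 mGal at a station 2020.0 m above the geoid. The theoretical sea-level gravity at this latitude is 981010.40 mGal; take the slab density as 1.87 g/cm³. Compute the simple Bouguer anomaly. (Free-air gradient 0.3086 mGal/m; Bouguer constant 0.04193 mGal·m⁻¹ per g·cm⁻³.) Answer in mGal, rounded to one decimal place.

145.8

Free-air correction = 0.3086 × 2020.0 = 623.37 mGal
Free-air anomaly = 980691.21 − 981010.40 + (623.37) = 304.18 mGal
Bouguer slab correction = 0.04193 × 1.87 × 2020.0 = 158.39 mGal
Simple Bouguer anomaly = 304.18 − (158.39) = 145.79 mGal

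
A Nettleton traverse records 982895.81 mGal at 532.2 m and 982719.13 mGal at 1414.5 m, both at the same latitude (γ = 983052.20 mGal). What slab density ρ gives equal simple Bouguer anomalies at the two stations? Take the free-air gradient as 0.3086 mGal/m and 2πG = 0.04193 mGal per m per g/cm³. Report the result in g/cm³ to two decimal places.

Δg_obs = 982719.13 − 982895.81 = -176.68 mGal over Δh = 1414.5 − 532.2 = 882.3 m
Equal Bouguer anomalies ⇒ Δg_obs + (0.3086 − 0.04193ρ)·Δh = 0
0.3086 − 0.04193ρ = −Δg_obs/Δh = 0.20025
ρ = (0.3086 − 0.20025) / 0.04193 = 2.58 g/cm³

2.58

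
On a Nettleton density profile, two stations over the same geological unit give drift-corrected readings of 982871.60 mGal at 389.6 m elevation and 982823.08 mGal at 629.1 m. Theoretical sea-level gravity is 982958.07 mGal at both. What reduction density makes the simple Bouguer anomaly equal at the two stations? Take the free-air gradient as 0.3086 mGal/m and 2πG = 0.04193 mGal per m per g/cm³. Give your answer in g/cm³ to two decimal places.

Δg_obs = 982823.08 − 982871.60 = -48.52 mGal over Δh = 629.1 − 389.6 = 239.5 m
Equal Bouguer anomalies ⇒ Δg_obs + (0.3086 − 0.04193ρ)·Δh = 0
0.3086 − 0.04193ρ = −Δg_obs/Δh = 0.20259
ρ = (0.3086 − 0.20259) / 0.04193 = 2.53 g/cm³

2.53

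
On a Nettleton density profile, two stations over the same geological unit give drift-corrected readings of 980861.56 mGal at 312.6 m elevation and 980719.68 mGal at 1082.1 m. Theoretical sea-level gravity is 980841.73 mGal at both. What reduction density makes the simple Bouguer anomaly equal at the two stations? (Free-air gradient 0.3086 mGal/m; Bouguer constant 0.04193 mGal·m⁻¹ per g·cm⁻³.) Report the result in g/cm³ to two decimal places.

2.96

Δg_obs = 980719.68 − 980861.56 = -141.88 mGal over Δh = 1082.1 − 312.6 = 769.5 m
Equal Bouguer anomalies ⇒ Δg_obs + (0.3086 − 0.04193ρ)·Δh = 0
0.3086 − 0.04193ρ = −Δg_obs/Δh = 0.18438
ρ = (0.3086 − 0.18438) / 0.04193 = 2.96 g/cm³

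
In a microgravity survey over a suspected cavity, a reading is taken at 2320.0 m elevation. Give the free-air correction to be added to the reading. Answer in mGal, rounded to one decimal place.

Free-air correction = 0.3086 × 2320.0 = 716.0 mGal

716.0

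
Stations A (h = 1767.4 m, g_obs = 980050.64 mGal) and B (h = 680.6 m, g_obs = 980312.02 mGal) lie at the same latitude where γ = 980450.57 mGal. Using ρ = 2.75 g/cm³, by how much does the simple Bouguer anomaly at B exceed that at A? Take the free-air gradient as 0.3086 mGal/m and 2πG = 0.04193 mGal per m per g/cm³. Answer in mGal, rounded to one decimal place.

51.3

Δg_SB(A) = 980050.64 − 980450.57 + 0.3086×1767.4 − 0.04193×2.75×1767.4 = -58.30 mGal
Δg_SB(B) = 980312.02 − 980450.57 + 0.3086×680.6 − 0.04193×2.75×680.6 = -7.00 mGal
Difference = -7.00 − (-58.30) = 51.30 mGal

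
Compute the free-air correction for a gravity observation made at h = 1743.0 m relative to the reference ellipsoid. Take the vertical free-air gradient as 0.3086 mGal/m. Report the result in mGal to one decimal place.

537.9

Free-air correction = 0.3086 × 1743.0 = 537.9 mGal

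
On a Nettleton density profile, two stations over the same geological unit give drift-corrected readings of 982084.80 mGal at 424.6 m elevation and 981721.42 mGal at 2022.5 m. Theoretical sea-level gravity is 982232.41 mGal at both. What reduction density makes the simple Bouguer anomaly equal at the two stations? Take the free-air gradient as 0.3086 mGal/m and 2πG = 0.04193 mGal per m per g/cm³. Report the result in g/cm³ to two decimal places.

1.94

Δg_obs = 981721.42 − 982084.80 = -363.38 mGal over Δh = 2022.5 − 424.6 = 1597.9 m
Equal Bouguer anomalies ⇒ Δg_obs + (0.3086 − 0.04193ρ)·Δh = 0
0.3086 − 0.04193ρ = −Δg_obs/Δh = 0.22741
ρ = (0.3086 − 0.22741) / 0.04193 = 1.94 g/cm³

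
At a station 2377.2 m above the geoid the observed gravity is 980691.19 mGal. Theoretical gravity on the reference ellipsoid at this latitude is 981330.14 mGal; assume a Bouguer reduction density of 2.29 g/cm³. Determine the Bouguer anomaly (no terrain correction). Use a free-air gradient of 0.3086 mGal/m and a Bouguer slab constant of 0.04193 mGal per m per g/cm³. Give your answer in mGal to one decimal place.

-133.6

Free-air correction = 0.3086 × 2377.2 = 733.60 mGal
Free-air anomaly = 980691.19 − 981330.14 + (733.60) = 94.65 mGal
Bouguer slab correction = 0.04193 × 2.29 × 2377.2 = 228.26 mGal
Simple Bouguer anomaly = 94.65 − (228.26) = -133.61 mGal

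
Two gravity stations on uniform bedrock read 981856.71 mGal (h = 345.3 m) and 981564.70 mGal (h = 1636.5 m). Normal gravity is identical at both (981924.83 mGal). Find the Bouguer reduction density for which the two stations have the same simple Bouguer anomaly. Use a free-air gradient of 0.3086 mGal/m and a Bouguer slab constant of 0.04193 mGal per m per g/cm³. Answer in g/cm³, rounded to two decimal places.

1.97

Δg_obs = 981564.70 − 981856.71 = -292.01 mGal over Δh = 1636.5 − 345.3 = 1291.2 m
Equal Bouguer anomalies ⇒ Δg_obs + (0.3086 − 0.04193ρ)·Δh = 0
0.3086 − 0.04193ρ = −Δg_obs/Δh = 0.22615
ρ = (0.3086 − 0.22615) / 0.04193 = 1.97 g/cm³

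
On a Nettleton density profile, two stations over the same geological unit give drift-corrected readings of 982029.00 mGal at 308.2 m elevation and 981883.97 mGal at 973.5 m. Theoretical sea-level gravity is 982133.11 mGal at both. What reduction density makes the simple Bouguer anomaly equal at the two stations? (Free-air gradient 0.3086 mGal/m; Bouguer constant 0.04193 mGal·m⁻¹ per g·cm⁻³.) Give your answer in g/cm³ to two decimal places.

Δg_obs = 981883.97 − 982029.00 = -145.03 mGal over Δh = 973.5 − 308.2 = 665.3 m
Equal Bouguer anomalies ⇒ Δg_obs + (0.3086 − 0.04193ρ)·Δh = 0
0.3086 − 0.04193ρ = −Δg_obs/Δh = 0.21799
ρ = (0.3086 − 0.21799) / 0.04193 = 2.16 g/cm³

2.16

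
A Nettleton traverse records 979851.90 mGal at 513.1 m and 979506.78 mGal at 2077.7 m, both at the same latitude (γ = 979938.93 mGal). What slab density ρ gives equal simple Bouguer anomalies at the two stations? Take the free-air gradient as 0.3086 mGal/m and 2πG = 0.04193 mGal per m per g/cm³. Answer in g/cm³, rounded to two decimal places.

Δg_obs = 979506.78 − 979851.90 = -345.12 mGal over Δh = 2077.7 − 513.1 = 1564.6 m
Equal Bouguer anomalies ⇒ Δg_obs + (0.3086 − 0.04193ρ)·Δh = 0
0.3086 − 0.04193ρ = −Δg_obs/Δh = 0.22058
ρ = (0.3086 − 0.22058) / 0.04193 = 2.10 g/cm³

2.10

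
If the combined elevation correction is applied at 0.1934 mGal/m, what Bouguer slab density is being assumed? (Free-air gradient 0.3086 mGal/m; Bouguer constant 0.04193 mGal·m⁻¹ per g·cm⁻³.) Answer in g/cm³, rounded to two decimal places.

0.1934 = 0.3086 − 0.04193 × ρ
ρ = (0.3086 − 0.1934) / 0.04193 = 2.75 g/cm³

2.75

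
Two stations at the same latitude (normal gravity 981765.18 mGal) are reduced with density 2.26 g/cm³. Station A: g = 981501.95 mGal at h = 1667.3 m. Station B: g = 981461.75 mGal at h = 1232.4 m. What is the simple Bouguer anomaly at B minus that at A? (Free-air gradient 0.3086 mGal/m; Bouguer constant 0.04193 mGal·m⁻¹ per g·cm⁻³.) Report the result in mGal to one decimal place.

-133.2

Δg_SB(A) = 981501.95 − 981765.18 + 0.3086×1667.3 − 0.04193×2.26×1667.3 = 93.30 mGal
Δg_SB(B) = 981461.75 − 981765.18 + 0.3086×1232.4 − 0.04193×2.26×1232.4 = -39.90 mGal
Difference = -39.90 − (93.30) = -133.20 mGal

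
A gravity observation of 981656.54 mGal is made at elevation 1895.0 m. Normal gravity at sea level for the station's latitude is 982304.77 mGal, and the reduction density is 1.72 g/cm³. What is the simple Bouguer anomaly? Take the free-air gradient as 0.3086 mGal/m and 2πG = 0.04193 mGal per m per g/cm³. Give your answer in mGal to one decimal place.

-200.1

Free-air correction = 0.3086 × 1895.0 = 584.80 mGal
Free-air anomaly = 981656.54 − 982304.77 + (584.80) = -63.43 mGal
Bouguer slab correction = 0.04193 × 1.72 × 1895.0 = 136.67 mGal
Simple Bouguer anomaly = -63.43 − (136.67) = -200.10 mGal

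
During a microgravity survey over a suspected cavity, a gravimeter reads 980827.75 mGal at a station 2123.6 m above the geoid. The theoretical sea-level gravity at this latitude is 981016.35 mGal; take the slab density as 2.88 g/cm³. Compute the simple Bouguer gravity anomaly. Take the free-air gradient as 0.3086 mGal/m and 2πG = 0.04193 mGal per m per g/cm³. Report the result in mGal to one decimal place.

Free-air correction = 0.3086 × 2123.6 = 655.34 mGal
Free-air anomaly = 980827.75 − 981016.35 + (655.34) = 466.74 mGal
Bouguer slab correction = 0.04193 × 2.88 × 2123.6 = 256.44 mGal
Simple Bouguer anomaly = 466.74 − (256.44) = 210.30 mGal

210.3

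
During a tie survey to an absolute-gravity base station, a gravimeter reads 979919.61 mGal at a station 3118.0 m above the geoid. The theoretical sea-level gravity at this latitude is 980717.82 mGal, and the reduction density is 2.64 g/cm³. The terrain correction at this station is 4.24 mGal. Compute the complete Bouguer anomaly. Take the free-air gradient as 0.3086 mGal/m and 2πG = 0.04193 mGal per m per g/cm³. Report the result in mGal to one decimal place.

-176.9

Free-air correction = 0.3086 × 3118.0 = 962.21 mGal
Free-air anomaly = 979919.61 − 980717.82 + (962.21) = 164.00 mGal
Bouguer slab correction = 0.04193 × 2.64 × 3118.0 = 345.15 mGal
Simple Bouguer anomaly = 164.00 − (345.15) = -181.15 mGal
Complete Bouguer anomaly = -181.15 + 4.24 = -176.91 mGal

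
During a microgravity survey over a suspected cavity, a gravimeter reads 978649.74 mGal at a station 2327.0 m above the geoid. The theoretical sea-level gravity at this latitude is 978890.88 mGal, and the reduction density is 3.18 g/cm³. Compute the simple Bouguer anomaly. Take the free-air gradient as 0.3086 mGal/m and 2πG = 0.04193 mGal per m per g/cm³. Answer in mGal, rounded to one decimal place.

Free-air correction = 0.3086 × 2327.0 = 718.11 mGal
Free-air anomaly = 978649.74 − 978890.88 + (718.11) = 476.97 mGal
Bouguer slab correction = 0.04193 × 3.18 × 2327.0 = 310.28 mGal
Simple Bouguer anomaly = 476.97 − (310.28) = 166.69 mGal

166.7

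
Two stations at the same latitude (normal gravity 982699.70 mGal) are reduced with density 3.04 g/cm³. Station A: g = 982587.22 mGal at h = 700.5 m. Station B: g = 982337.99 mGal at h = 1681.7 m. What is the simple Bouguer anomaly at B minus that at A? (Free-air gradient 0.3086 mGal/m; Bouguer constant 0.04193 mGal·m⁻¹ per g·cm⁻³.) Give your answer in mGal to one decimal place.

-71.5

Δg_SB(A) = 982587.22 − 982699.70 + 0.3086×700.5 − 0.04193×3.04×700.5 = 14.40 mGal
Δg_SB(B) = 982337.99 − 982699.70 + 0.3086×1681.7 − 0.04193×3.04×1681.7 = -57.10 mGal
Difference = -57.10 − (14.40) = -71.50 mGal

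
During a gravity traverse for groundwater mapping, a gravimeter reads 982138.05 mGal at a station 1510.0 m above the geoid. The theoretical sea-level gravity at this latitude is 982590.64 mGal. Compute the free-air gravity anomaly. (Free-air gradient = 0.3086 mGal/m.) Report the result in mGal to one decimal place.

13.4

Free-air correction = 0.3086 × 1510.0 = 465.99 mGal
Free-air anomaly = 982138.05 − 982590.64 + (465.99) = 13.40 mGal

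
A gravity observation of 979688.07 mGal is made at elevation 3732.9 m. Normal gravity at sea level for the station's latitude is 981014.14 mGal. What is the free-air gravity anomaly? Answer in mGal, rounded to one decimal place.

-174.1

Free-air correction = 0.3086 × 3732.9 = 1151.97 mGal
Free-air anomaly = 979688.07 − 981014.14 + (1151.97) = -174.10 mGal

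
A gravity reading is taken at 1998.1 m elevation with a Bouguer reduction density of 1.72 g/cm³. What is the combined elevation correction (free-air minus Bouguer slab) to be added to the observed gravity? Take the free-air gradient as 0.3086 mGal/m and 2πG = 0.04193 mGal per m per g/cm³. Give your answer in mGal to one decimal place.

472.5

Combined gradient = 0.3086 − 0.04193 × 1.72 = 0.2364804 mGal/m
Combined elevation correction = 0.2364804 × 1998.1 = 472.5 mGal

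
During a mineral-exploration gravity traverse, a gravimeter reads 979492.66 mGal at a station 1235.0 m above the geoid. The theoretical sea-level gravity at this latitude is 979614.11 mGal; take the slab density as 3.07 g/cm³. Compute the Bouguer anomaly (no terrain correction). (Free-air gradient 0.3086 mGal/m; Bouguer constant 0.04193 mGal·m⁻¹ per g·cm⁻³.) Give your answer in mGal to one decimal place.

100.7

Free-air correction = 0.3086 × 1235.0 = 381.12 mGal
Free-air anomaly = 979492.66 − 979614.11 + (381.12) = 259.67 mGal
Bouguer slab correction = 0.04193 × 3.07 × 1235.0 = 158.98 mGal
Simple Bouguer anomaly = 259.67 − (158.98) = 100.69 mGal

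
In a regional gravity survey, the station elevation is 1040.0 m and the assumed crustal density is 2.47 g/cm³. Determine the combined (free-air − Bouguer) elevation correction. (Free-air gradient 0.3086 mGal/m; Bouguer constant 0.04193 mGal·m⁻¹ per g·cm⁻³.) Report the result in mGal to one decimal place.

Combined gradient = 0.3086 − 0.04193 × 2.47 = 0.2050329 mGal/m
Combined elevation correction = 0.2050329 × 1040.0 = 213.2 mGal

213.2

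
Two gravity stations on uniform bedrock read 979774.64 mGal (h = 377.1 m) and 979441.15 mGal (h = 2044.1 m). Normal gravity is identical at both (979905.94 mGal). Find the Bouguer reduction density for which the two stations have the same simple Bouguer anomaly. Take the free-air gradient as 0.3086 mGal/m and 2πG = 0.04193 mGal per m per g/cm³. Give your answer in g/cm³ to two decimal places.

2.59

Δg_obs = 979441.15 − 979774.64 = -333.49 mGal over Δh = 2044.1 − 377.1 = 1667.0 m
Equal Bouguer anomalies ⇒ Δg_obs + (0.3086 − 0.04193ρ)·Δh = 0
0.3086 − 0.04193ρ = −Δg_obs/Δh = 0.20005
ρ = (0.3086 − 0.20005) / 0.04193 = 2.59 g/cm³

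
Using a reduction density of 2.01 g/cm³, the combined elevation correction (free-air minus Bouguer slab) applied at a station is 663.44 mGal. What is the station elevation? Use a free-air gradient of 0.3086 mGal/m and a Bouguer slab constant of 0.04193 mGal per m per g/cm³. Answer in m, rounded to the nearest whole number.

Combined gradient = 0.3086 − 0.04193 × 2.01 = 0.2243207 mGal/m
h = 663.44 / 0.2243207 = 2957.55 m

2958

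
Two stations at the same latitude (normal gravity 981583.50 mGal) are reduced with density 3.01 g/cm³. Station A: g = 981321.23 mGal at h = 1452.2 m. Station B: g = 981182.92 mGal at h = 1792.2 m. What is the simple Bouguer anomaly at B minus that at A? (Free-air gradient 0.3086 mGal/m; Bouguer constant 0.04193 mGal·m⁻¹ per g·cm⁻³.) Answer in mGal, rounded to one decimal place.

-76.3

Δg_SB(A) = 981321.23 − 981583.50 + 0.3086×1452.2 − 0.04193×3.01×1452.2 = 2.60 mGal
Δg_SB(B) = 981182.92 − 981583.50 + 0.3086×1792.2 − 0.04193×3.01×1792.2 = -73.70 mGal
Difference = -73.70 − (2.60) = -76.30 mGal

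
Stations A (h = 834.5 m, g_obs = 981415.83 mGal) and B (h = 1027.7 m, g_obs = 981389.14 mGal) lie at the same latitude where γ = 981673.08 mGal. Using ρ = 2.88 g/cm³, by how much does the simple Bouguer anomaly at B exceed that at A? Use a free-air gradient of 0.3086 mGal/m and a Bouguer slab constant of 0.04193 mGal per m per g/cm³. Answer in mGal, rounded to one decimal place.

Δg_SB(A) = 981415.83 − 981673.08 + 0.3086×834.5 − 0.04193×2.88×834.5 = -100.50 mGal
Δg_SB(B) = 981389.14 − 981673.08 + 0.3086×1027.7 − 0.04193×2.88×1027.7 = -90.90 mGal
Difference = -90.90 − (-100.50) = 9.60 mGal

9.6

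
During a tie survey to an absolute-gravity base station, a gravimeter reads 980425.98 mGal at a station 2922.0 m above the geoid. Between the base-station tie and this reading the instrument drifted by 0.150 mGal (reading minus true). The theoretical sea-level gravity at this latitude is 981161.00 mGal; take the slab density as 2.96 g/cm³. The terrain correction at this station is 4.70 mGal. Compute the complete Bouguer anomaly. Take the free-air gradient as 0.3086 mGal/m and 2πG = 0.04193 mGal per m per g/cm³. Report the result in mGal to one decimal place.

-191.4

Drift-corrected reading = 980425.98 − (0.150) = 980425.830 mGal
Free-air correction = 0.3086 × 2922.0 = 901.73 mGal
Free-air anomaly = 980425.830 − 981161.00 + (901.73) = 166.560 mGal
Bouguer slab correction = 0.04193 × 2.96 × 2922.0 = 362.66 mGal
Simple Bouguer anomaly = 166.560 − (362.66) = -196.100 mGal
Complete Bouguer anomaly = -196.100 + 4.70 = -191.400 mGal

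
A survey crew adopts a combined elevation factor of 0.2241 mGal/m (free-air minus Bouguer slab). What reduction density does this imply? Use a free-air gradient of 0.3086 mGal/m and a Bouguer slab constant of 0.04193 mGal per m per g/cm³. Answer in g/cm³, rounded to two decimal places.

0.2241 = 0.3086 − 0.04193 × ρ
ρ = (0.3086 − 0.2241) / 0.04193 = 2.02 g/cm³

2.02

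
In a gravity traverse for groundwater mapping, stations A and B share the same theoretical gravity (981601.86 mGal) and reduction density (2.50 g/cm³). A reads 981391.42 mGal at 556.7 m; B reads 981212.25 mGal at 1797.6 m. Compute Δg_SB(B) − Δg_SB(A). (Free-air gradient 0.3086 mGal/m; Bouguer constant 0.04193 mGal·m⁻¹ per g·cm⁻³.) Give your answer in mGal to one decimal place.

73.7

Δg_SB(A) = 981391.42 − 981601.86 + 0.3086×556.7 − 0.04193×2.50×556.7 = -97.00 mGal
Δg_SB(B) = 981212.25 − 981601.86 + 0.3086×1797.6 − 0.04193×2.50×1797.6 = -23.30 mGal
Difference = -23.30 − (-97.00) = 73.70 mGal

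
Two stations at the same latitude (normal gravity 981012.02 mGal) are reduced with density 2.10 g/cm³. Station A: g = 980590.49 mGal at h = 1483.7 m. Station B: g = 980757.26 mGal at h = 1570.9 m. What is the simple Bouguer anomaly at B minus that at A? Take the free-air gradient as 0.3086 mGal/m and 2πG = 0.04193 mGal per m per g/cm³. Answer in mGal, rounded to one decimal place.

186.0

Δg_SB(A) = 980590.49 − 981012.02 + 0.3086×1483.7 − 0.04193×2.10×1483.7 = -94.30 mGal
Δg_SB(B) = 980757.26 − 981012.02 + 0.3086×1570.9 − 0.04193×2.10×1570.9 = 91.70 mGal
Difference = 91.70 − (-94.30) = 186.00 mGal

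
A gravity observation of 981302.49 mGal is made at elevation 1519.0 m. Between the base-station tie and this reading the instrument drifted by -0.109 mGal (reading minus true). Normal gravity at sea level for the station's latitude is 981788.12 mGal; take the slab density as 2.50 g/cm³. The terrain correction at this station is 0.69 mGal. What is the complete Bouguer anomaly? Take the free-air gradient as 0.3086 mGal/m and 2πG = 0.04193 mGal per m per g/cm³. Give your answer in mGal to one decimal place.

-175.3

Drift-corrected reading = 981302.49 − (-0.109) = 981302.599 mGal
Free-air correction = 0.3086 × 1519.0 = 468.76 mGal
Free-air anomaly = 981302.599 − 981788.12 + (468.76) = -16.761 mGal
Bouguer slab correction = 0.04193 × 2.50 × 1519.0 = 159.23 mGal
Simple Bouguer anomaly = -16.761 − (159.23) = -175.991 mGal
Complete Bouguer anomaly = -175.991 + 0.69 = -175.301 mGal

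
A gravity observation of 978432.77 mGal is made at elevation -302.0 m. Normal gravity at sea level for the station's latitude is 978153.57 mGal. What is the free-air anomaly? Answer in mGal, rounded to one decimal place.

Free-air correction = 0.3086 × -302.0 = -93.20 mGal
Free-air anomaly = 978432.77 − 978153.57 + (-93.20) = 186.00 mGal

186.0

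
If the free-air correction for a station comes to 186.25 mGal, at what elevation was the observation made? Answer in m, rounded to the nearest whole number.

h = 186.25 / 0.3086 = 603.53 m

604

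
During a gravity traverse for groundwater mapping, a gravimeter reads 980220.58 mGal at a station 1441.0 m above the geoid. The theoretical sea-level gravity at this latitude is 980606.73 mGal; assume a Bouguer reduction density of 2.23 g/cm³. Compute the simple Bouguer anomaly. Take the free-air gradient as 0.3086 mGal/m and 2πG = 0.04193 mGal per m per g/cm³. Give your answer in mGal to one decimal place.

Free-air correction = 0.3086 × 1441.0 = 444.69 mGal
Free-air anomaly = 980220.58 − 980606.73 + (444.69) = 58.54 mGal
Bouguer slab correction = 0.04193 × 2.23 × 1441.0 = 134.74 mGal
Simple Bouguer anomaly = 58.54 − (134.74) = -76.20 mGal

-76.2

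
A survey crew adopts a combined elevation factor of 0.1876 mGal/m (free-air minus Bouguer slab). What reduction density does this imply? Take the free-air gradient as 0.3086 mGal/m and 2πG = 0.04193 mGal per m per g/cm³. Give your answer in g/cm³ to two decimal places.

2.89

0.1876 = 0.3086 − 0.04193 × ρ
ρ = (0.3086 − 0.1876) / 0.04193 = 2.89 g/cm³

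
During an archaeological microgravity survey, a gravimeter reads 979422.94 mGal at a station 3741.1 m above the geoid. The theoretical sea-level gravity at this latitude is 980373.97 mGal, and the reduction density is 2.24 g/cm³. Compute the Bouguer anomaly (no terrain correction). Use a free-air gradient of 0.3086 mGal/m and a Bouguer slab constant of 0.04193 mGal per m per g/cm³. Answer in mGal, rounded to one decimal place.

-147.9

Free-air correction = 0.3086 × 3741.1 = 1154.50 mGal
Free-air anomaly = 979422.94 − 980373.97 + (1154.50) = 203.47 mGal
Bouguer slab correction = 0.04193 × 2.24 × 3741.1 = 351.38 mGal
Simple Bouguer anomaly = 203.47 − (351.38) = -147.91 mGal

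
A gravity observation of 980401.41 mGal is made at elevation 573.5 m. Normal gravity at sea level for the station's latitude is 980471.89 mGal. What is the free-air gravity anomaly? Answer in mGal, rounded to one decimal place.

Free-air correction = 0.3086 × 573.5 = 176.98 mGal
Free-air anomaly = 980401.41 − 980471.89 + (176.98) = 106.50 mGal

106.5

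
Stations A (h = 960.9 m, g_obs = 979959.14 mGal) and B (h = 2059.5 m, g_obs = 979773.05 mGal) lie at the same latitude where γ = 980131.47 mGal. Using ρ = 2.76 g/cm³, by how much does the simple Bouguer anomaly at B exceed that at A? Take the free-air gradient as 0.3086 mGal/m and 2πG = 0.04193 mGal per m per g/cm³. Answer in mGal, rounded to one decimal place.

25.8

Δg_SB(A) = 979959.14 − 980131.47 + 0.3086×960.9 − 0.04193×2.76×960.9 = 13.00 mGal
Δg_SB(B) = 979773.05 − 980131.47 + 0.3086×2059.5 − 0.04193×2.76×2059.5 = 38.80 mGal
Difference = 38.80 − (13.00) = 25.80 mGal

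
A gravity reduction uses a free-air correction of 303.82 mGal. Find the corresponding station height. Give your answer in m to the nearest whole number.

985

h = 303.82 / 0.3086 = 984.51 m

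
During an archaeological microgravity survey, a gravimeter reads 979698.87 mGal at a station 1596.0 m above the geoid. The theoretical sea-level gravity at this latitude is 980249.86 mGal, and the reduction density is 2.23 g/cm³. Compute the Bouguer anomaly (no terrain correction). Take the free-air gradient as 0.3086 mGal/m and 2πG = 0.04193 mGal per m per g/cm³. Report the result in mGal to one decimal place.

-207.7

Free-air correction = 0.3086 × 1596.0 = 492.53 mGal
Free-air anomaly = 979698.87 − 980249.86 + (492.53) = -58.46 mGal
Bouguer slab correction = 0.04193 × 2.23 × 1596.0 = 149.23 mGal
Simple Bouguer anomaly = -58.46 − (149.23) = -207.69 mGal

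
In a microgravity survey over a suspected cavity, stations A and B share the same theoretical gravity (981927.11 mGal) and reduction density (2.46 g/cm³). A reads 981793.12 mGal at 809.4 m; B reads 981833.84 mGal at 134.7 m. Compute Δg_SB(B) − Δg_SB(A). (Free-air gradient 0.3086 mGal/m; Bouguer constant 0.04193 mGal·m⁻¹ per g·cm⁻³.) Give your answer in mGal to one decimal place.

-97.9

Δg_SB(A) = 981793.12 − 981927.11 + 0.3086×809.4 − 0.04193×2.46×809.4 = 32.30 mGal
Δg_SB(B) = 981833.84 − 981927.11 + 0.3086×134.7 − 0.04193×2.46×134.7 = -65.60 mGal
Difference = -65.60 − (32.30) = -97.90 mGal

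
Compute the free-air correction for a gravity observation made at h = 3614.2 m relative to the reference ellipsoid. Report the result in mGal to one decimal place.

1115.3

Free-air correction = 0.3086 × 3614.2 = 1115.3 mGal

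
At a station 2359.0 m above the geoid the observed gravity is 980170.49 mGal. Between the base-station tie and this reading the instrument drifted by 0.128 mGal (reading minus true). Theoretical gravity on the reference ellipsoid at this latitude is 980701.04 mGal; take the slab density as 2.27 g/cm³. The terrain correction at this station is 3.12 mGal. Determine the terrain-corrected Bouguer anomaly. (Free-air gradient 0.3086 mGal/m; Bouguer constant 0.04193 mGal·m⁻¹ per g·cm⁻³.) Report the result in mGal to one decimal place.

Drift-corrected reading = 980170.49 − (0.128) = 980170.362 mGal
Free-air correction = 0.3086 × 2359.0 = 727.99 mGal
Free-air anomaly = 980170.362 − 980701.04 + (727.99) = 197.312 mGal
Bouguer slab correction = 0.04193 × 2.27 × 2359.0 = 224.53 mGal
Simple Bouguer anomaly = 197.312 − (224.53) = -27.218 mGal
Complete Bouguer anomaly = -27.218 + 3.12 = -24.098 mGal

-24.1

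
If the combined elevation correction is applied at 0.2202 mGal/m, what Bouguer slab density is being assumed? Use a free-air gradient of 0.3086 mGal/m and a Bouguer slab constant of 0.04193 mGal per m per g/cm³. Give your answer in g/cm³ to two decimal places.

2.11

0.2202 = 0.3086 − 0.04193 × ρ
ρ = (0.3086 − 0.2202) / 0.04193 = 2.11 g/cm³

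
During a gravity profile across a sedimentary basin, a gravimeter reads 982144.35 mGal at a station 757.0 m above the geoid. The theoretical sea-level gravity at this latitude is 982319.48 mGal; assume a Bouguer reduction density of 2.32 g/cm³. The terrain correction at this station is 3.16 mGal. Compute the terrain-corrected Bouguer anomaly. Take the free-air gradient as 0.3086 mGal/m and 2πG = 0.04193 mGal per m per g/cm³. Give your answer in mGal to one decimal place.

-12.0

Free-air correction = 0.3086 × 757.0 = 233.61 mGal
Free-air anomaly = 982144.35 − 982319.48 + (233.61) = 58.48 mGal
Bouguer slab correction = 0.04193 × 2.32 × 757.0 = 73.64 mGal
Simple Bouguer anomaly = 58.48 − (73.64) = -15.16 mGal
Complete Bouguer anomaly = -15.16 + 3.16 = -12.00 mGal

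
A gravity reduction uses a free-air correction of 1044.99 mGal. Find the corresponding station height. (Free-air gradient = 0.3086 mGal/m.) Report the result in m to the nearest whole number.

3386

h = 1044.99 / 0.3086 = 3386.23 m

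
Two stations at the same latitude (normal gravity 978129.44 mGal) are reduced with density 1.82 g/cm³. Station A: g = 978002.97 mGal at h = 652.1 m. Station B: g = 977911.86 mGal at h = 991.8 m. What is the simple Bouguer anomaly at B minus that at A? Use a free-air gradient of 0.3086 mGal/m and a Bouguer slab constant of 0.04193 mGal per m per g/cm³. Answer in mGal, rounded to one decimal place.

Δg_SB(A) = 978002.97 − 978129.44 + 0.3086×652.1 − 0.04193×1.82×652.1 = 25.00 mGal
Δg_SB(B) = 977911.86 − 978129.44 + 0.3086×991.8 − 0.04193×1.82×991.8 = 12.80 mGal
Difference = 12.80 − (25.00) = -12.20 mGal

-12.2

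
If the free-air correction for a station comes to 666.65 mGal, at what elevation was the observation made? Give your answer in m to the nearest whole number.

2160

h = 666.65 / 0.3086 = 2160.24 m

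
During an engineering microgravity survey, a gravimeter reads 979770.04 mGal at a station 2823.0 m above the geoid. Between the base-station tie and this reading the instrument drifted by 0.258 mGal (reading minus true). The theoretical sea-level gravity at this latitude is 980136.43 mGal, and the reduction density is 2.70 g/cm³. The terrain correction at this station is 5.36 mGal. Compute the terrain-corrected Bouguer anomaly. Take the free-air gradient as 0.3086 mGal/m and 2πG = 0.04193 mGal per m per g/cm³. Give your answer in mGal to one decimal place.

Drift-corrected reading = 979770.04 − (0.258) = 979769.782 mGal
Free-air correction = 0.3086 × 2823.0 = 871.18 mGal
Free-air anomaly = 979769.782 − 980136.43 + (871.18) = 504.532 mGal
Bouguer slab correction = 0.04193 × 2.70 × 2823.0 = 319.59 mGal
Simple Bouguer anomaly = 504.532 − (319.59) = 184.942 mGal
Complete Bouguer anomaly = 184.942 + 5.36 = 190.302 mGal

190.3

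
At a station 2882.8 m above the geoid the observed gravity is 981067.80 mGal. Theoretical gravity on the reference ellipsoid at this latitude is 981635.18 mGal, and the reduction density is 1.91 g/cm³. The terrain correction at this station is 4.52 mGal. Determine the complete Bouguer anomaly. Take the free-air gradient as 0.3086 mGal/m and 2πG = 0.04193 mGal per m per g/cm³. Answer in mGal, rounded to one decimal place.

Free-air correction = 0.3086 × 2882.8 = 889.63 mGal
Free-air anomaly = 981067.80 − 981635.18 + (889.63) = 322.25 mGal
Bouguer slab correction = 0.04193 × 1.91 × 2882.8 = 230.87 mGal
Simple Bouguer anomaly = 322.25 − (230.87) = 91.38 mGal
Complete Bouguer anomaly = 91.38 + 4.52 = 95.90 mGal

95.9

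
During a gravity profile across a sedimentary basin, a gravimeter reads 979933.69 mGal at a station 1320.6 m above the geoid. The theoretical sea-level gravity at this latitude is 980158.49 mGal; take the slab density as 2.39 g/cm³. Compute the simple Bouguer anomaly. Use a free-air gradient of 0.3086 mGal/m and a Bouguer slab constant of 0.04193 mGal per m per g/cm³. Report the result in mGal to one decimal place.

Free-air correction = 0.3086 × 1320.6 = 407.54 mGal
Free-air anomaly = 979933.69 − 980158.49 + (407.54) = 182.74 mGal
Bouguer slab correction = 0.04193 × 2.39 × 1320.6 = 132.34 mGal
Simple Bouguer anomaly = 182.74 − (132.34) = 50.40 mGal

50.4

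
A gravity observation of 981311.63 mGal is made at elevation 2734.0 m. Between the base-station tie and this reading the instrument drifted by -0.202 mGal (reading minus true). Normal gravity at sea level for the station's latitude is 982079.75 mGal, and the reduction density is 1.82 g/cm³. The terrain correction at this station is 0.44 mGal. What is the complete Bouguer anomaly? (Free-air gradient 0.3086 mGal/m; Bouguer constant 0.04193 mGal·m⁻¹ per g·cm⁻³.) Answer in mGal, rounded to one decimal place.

Drift-corrected reading = 981311.63 − (-0.202) = 981311.832 mGal
Free-air correction = 0.3086 × 2734.0 = 843.71 mGal
Free-air anomaly = 981311.832 − 982079.75 + (843.71) = 75.792 mGal
Bouguer slab correction = 0.04193 × 1.82 × 2734.0 = 208.64 mGal
Simple Bouguer anomaly = 75.792 − (208.64) = -132.848 mGal
Complete Bouguer anomaly = -132.848 + 0.44 = -132.408 mGal

-132.4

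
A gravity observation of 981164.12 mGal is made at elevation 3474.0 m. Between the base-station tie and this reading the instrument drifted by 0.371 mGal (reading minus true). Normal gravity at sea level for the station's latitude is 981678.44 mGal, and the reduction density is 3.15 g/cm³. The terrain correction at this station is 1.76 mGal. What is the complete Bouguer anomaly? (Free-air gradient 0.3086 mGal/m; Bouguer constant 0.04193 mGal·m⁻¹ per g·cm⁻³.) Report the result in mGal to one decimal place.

Drift-corrected reading = 981164.12 − (0.371) = 981163.749 mGal
Free-air correction = 0.3086 × 3474.0 = 1072.08 mGal
Free-air anomaly = 981163.749 − 981678.44 + (1072.08) = 557.389 mGal
Bouguer slab correction = 0.04193 × 3.15 × 3474.0 = 458.84 mGal
Simple Bouguer anomaly = 557.389 − (458.84) = 98.549 mGal
Complete Bouguer anomaly = 98.549 + 1.76 = 100.309 mGal

100.3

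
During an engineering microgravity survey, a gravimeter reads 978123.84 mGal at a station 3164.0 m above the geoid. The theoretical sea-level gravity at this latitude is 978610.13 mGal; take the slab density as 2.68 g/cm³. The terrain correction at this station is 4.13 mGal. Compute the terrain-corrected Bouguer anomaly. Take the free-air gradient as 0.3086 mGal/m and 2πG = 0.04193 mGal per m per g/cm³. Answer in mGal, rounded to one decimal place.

138.7

Free-air correction = 0.3086 × 3164.0 = 976.41 mGal
Free-air anomaly = 978123.84 − 978610.13 + (976.41) = 490.12 mGal
Bouguer slab correction = 0.04193 × 2.68 × 3164.0 = 355.55 mGal
Simple Bouguer anomaly = 490.12 − (355.55) = 134.57 mGal
Complete Bouguer anomaly = 134.57 + 4.13 = 138.70 mGal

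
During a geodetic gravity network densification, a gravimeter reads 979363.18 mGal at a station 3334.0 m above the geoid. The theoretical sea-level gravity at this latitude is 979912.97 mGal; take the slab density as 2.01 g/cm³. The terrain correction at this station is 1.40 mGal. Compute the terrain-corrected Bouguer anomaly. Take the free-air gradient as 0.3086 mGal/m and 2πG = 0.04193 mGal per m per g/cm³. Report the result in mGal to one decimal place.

Free-air correction = 0.3086 × 3334.0 = 1028.87 mGal
Free-air anomaly = 979363.18 − 979912.97 + (1028.87) = 479.08 mGal
Bouguer slab correction = 0.04193 × 2.01 × 3334.0 = 280.99 mGal
Simple Bouguer anomaly = 479.08 − (280.99) = 198.09 mGal
Complete Bouguer anomaly = 198.09 + 1.40 = 199.49 mGal

199.5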